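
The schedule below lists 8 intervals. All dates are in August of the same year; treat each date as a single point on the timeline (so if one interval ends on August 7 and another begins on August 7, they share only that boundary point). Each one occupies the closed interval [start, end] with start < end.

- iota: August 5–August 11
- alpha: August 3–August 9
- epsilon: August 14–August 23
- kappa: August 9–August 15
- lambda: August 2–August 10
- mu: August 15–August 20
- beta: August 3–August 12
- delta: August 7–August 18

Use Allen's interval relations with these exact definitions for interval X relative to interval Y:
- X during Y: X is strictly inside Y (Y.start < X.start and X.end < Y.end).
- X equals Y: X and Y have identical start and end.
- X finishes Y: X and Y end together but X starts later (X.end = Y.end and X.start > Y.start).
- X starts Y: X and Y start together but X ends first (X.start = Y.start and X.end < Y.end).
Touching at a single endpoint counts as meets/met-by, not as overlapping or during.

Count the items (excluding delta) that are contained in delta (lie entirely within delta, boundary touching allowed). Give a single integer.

Target delta = [August 7, August 18].
alpha [August 3, August 9] → overlaps → no.
beta [August 3, August 12] → overlaps → no.
epsilon [August 14, August 23] → overlapped-by → no.
iota [August 5, August 11] → overlaps → no.
kappa [August 9, August 15] → during → counts.
lambda [August 2, August 10] → overlaps → no.
mu [August 15, August 20] → overlapped-by → no.
Total: 1.

1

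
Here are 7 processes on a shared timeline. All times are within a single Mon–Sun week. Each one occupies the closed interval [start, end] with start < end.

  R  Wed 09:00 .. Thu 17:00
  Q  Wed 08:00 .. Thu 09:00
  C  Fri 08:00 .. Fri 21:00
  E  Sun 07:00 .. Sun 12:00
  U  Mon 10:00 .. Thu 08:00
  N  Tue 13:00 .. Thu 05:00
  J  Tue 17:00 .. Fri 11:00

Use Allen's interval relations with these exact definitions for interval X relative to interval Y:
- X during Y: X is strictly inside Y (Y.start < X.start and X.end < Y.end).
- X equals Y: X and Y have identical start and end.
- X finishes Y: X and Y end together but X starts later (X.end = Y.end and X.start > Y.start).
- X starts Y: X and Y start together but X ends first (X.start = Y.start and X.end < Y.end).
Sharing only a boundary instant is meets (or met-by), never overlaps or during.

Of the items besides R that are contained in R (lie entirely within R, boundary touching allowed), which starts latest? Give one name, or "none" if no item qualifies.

Target R = [Wed 09:00, Thu 17:00].
C [Fri 08:00, Fri 21:00] → after → excluded.
E [Sun 07:00, Sun 12:00] → after → excluded.
J [Tue 17:00, Fri 11:00] → contains → excluded.
N [Tue 13:00, Thu 05:00] → overlaps → excluded.
Q [Wed 08:00, Thu 09:00] → overlaps → excluded.
U [Mon 10:00, Thu 08:00] → overlaps → excluded.
No candidates → none.

none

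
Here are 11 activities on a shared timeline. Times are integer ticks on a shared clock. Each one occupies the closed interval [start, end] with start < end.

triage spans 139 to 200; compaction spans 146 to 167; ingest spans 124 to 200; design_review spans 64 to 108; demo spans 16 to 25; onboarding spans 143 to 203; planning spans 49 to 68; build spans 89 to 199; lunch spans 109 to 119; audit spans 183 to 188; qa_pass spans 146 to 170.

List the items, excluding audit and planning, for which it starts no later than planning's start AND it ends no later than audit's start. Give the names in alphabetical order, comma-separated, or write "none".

demo

Conditions: its start is no later than planning's start (X.start <= 49) AND its end is no later than audit's start (X.end <= 183).
build: start 89 <= 49? ✗; end 199 <= 183? ✗ → no.
compaction: start 146 <= 49? ✗; end 167 <= 183? ✓ → no.
demo: start 16 <= 49? ✓; end 25 <= 183? ✓ → yes.
design_review: start 64 <= 49? ✗; end 108 <= 183? ✓ → no.
ingest: start 124 <= 49? ✗; end 200 <= 183? ✗ → no.
lunch: start 109 <= 49? ✗; end 119 <= 183? ✓ → no.
onboarding: start 143 <= 49? ✗; end 203 <= 183? ✗ → no.
qa_pass: start 146 <= 49? ✗; end 170 <= 183? ✓ → no.
triage: start 139 <= 49? ✗; end 200 <= 183? ✗ → no.
Result: demo.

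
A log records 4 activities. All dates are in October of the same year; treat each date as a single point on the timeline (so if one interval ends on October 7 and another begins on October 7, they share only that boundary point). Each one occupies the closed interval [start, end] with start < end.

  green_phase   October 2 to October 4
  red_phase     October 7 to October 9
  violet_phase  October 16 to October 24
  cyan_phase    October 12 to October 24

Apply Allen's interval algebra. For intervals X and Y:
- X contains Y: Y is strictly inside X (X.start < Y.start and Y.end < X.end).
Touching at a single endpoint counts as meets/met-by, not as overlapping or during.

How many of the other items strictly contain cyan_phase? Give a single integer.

0

Target cyan_phase = [October 12, October 24].
green_phase [October 2, October 4] → before → no.
red_phase [October 7, October 9] → before → no.
violet_phase [October 16, October 24] → finishes → no.
Total: 0.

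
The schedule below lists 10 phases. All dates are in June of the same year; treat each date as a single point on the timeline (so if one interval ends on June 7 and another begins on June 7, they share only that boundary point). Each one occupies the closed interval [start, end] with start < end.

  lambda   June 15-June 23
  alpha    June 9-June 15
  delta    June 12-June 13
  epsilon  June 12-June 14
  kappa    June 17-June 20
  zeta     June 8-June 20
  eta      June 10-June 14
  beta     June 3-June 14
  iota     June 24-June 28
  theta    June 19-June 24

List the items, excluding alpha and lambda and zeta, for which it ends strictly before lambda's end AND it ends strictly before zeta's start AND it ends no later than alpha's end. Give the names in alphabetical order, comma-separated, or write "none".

none

Conditions: its end is strictly before lambda's end (X.end < June 23) AND its end is strictly before zeta's start (X.end < June 8) AND its end is no later than alpha's end (X.end <= June 15).
beta: end June 14 < June 23? ✓; end June 14 < June 8? ✗; end June 14 <= June 15? ✓ → no.
delta: end June 13 < June 23? ✓; end June 13 < June 8? ✗; end June 13 <= June 15? ✓ → no.
epsilon: end June 14 < June 23? ✓; end June 14 < June 8? ✗; end June 14 <= June 15? ✓ → no.
eta: end June 14 < June 23? ✓; end June 14 < June 8? ✗; end June 14 <= June 15? ✓ → no.
iota: end June 28 < June 23? ✗; end June 28 < June 8? ✗; end June 28 <= June 15? ✗ → no.
kappa: end June 20 < June 23? ✓; end June 20 < June 8? ✗; end June 20 <= June 15? ✗ → no.
theta: end June 24 < June 23? ✗; end June 24 < June 8? ✗; end June 24 <= June 15? ✗ → no.
Result: none.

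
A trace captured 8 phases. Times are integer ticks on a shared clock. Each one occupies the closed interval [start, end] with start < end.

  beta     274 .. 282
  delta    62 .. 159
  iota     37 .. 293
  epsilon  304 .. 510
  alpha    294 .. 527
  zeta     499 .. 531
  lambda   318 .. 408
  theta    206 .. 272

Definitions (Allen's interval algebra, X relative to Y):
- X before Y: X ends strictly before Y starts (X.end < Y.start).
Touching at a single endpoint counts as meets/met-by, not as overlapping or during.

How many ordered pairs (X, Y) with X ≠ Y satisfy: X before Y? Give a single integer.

20

Checking all 56 ordered pairs for relation 'before'; matching pairs in alphabetical order:
(beta, alpha): beta before alpha ✓
(beta, epsilon): beta before epsilon ✓
(beta, lambda): beta before lambda ✓
(beta, zeta): beta before zeta ✓
(delta, alpha): delta before alpha ✓
(delta, beta): delta before beta ✓
(delta, epsilon): delta before epsilon ✓
(delta, lambda): delta before lambda ✓
(delta, theta): delta before theta ✓
(delta, zeta): delta before zeta ✓
(iota, alpha): iota before alpha ✓
(iota, epsilon): iota before epsilon ✓
(iota, lambda): iota before lambda ✓
(iota, zeta): iota before zeta ✓
(lambda, zeta): lambda before zeta ✓
(theta, alpha): theta before alpha ✓
(theta, beta): theta before beta ✓
(theta, epsilon): theta before epsilon ✓
(theta, lambda): theta before lambda ✓
(theta, zeta): theta before zeta ✓
Count: 20.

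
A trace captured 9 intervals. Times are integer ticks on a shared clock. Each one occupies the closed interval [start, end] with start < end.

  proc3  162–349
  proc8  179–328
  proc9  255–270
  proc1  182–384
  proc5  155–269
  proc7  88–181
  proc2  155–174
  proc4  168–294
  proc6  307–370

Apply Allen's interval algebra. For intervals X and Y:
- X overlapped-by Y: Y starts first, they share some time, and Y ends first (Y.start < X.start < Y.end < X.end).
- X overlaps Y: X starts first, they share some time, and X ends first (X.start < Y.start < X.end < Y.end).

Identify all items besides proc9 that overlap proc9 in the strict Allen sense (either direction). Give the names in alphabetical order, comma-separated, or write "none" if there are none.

Target proc9 = [255, 270].
proc1 [182, 384] → contains → no.
proc2 [155, 174] → before → no.
proc3 [162, 349] → contains → no.
proc4 [168, 294] → contains → no.
proc5 [155, 269] → overlaps → yes.
proc6 [307, 370] → after → no.
proc7 [88, 181] → before → no.
proc8 [179, 328] → contains → no.
Result: proc5.

proc5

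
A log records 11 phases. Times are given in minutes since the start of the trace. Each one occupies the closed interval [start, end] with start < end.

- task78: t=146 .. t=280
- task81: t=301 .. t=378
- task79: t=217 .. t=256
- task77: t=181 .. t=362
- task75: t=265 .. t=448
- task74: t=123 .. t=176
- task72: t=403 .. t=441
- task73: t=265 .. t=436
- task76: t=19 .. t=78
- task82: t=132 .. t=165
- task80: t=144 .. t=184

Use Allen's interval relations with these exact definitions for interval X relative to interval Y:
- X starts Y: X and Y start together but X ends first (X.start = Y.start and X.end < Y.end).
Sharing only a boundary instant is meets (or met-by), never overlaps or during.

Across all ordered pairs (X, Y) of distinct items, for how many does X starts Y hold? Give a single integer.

Checking all 110 ordered pairs for relation 'starts'; matching pairs in alphabetical order:
(task73, task75): task73 starts task75 ✓
Count: 1.

1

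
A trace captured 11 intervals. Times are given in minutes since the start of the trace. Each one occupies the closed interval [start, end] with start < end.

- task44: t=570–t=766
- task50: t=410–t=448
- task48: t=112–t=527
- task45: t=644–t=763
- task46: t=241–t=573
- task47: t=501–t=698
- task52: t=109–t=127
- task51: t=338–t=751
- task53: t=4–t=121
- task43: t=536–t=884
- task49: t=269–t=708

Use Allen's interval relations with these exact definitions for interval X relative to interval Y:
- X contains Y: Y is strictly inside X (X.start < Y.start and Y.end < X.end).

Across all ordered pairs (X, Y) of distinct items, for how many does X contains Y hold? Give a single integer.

9

Checking all 110 ordered pairs for relation 'contains'; matching pairs in alphabetical order:
(task43, task44): task43 contains task44 ✓
(task43, task45): task43 contains task45 ✓
(task44, task45): task44 contains task45 ✓
(task46, task50): task46 contains task50 ✓
(task48, task50): task48 contains task50 ✓
(task49, task47): task49 contains task47 ✓
(task49, task50): task49 contains task50 ✓
(task51, task47): task51 contains task47 ✓
(task51, task50): task51 contains task50 ✓
Count: 9.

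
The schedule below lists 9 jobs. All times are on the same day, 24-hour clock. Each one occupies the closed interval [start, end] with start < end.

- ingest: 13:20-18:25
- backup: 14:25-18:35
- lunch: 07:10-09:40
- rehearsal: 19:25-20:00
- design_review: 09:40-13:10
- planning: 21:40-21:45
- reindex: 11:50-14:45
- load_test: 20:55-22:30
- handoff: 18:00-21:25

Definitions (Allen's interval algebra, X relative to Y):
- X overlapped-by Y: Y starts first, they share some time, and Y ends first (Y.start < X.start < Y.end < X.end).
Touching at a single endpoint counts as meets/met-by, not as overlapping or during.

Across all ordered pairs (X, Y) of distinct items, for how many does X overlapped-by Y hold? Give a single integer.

7

Checking all 72 ordered pairs for relation 'overlapped-by'; matching pairs in alphabetical order:
(backup, ingest): backup overlapped-by ingest ✓
(backup, reindex): backup overlapped-by reindex ✓
(handoff, backup): handoff overlapped-by backup ✓
(handoff, ingest): handoff overlapped-by ingest ✓
(ingest, reindex): ingest overlapped-by reindex ✓
(load_test, handoff): load_test overlapped-by handoff ✓
(reindex, design_review): reindex overlapped-by design_review ✓
Count: 7.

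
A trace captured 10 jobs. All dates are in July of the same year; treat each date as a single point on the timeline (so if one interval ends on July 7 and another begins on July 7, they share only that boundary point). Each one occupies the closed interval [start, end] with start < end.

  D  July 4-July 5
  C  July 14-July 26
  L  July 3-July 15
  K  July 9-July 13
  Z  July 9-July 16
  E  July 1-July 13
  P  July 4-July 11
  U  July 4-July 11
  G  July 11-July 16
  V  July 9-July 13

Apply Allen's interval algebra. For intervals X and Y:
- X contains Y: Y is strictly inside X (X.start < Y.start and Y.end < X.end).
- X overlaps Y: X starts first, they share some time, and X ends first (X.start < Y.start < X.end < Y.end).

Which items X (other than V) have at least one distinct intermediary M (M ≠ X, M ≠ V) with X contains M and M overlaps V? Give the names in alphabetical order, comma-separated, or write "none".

Target V = [July 9, July 13].
Intermediaries M with M overlaps V: P, U.
Via P — items with X contains P: E, L.
Via U — items with X contains U: E, L.
Union: E, L.

E, L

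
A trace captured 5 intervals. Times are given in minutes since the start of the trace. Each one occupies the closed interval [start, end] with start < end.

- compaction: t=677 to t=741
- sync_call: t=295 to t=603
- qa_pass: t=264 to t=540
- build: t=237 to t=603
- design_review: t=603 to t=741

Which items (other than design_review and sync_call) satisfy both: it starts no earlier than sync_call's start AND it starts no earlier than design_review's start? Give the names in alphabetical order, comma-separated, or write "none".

compaction

Conditions: its start is no earlier than sync_call's start (X.start >= t=295) AND its start is no earlier than design_review's start (X.start >= t=603).
build: start t=237 >= t=295? ✗; start t=237 >= t=603? ✗ → no.
compaction: start t=677 >= t=295? ✓; start t=677 >= t=603? ✓ → yes.
qa_pass: start t=264 >= t=295? ✗; start t=264 >= t=603? ✗ → no.
Result: compaction.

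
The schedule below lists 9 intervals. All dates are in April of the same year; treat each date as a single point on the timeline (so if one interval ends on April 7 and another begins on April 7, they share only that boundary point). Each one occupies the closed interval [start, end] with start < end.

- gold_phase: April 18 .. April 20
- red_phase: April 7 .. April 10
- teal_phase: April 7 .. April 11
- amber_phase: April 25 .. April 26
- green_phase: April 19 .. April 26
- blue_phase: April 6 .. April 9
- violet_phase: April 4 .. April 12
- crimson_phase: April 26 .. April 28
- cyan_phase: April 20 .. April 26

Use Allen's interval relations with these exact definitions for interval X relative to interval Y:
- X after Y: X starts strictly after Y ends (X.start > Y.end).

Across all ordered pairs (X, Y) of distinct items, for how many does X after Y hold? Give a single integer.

22

Checking all 72 ordered pairs for relation 'after'; matching pairs in alphabetical order:
(amber_phase, blue_phase): amber_phase after blue_phase ✓
(amber_phase, gold_phase): amber_phase after gold_phase ✓
(amber_phase, red_phase): amber_phase after red_phase ✓
(amber_phase, teal_phase): amber_phase after teal_phase ✓
(amber_phase, violet_phase): amber_phase after violet_phase ✓
(crimson_phase, blue_phase): crimson_phase after blue_phase ✓
(crimson_phase, gold_phase): crimson_phase after gold_phase ✓
(crimson_phase, red_phase): crimson_phase after red_phase ✓
(crimson_phase, teal_phase): crimson_phase after teal_phase ✓
(crimson_phase, violet_phase): crimson_phase after violet_phase ✓
(cyan_phase, blue_phase): cyan_phase after blue_phase ✓
(cyan_phase, red_phase): cyan_phase after red_phase ✓
(cyan_phase, teal_phase): cyan_phase after teal_phase ✓
(cyan_phase, violet_phase): cyan_phase after violet_phase ✓
(gold_phase, blue_phase): gold_phase after blue_phase ✓
(gold_phase, red_phase): gold_phase after red_phase ✓
(gold_phase, teal_phase): gold_phase after teal_phase ✓
(gold_phase, violet_phase): gold_phase after violet_phase ✓
(green_phase, blue_phase): green_phase after blue_phase ✓
(green_phase, red_phase): green_phase after red_phase ✓
(green_phase, teal_phase): green_phase after teal_phase ✓
(green_phase, violet_phase): green_phase after violet_phase ✓
Count: 22.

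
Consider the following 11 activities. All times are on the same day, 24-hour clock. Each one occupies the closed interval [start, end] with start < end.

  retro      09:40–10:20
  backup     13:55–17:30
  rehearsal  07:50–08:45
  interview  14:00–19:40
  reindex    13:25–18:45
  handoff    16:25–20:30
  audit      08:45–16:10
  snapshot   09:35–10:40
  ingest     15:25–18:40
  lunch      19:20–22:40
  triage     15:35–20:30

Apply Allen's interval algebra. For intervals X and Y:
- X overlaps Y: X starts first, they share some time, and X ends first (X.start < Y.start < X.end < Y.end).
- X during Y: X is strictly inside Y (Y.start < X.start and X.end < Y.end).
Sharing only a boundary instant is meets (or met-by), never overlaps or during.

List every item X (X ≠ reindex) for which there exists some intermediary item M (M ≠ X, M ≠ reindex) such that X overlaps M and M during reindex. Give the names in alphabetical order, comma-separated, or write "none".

audit, backup

Target reindex = [13:25, 18:45].
Intermediaries M with M during reindex: backup, ingest.
Via backup — items with X overlaps backup: audit.
Via ingest — items with X overlaps ingest: audit, backup.
Union: audit, backup.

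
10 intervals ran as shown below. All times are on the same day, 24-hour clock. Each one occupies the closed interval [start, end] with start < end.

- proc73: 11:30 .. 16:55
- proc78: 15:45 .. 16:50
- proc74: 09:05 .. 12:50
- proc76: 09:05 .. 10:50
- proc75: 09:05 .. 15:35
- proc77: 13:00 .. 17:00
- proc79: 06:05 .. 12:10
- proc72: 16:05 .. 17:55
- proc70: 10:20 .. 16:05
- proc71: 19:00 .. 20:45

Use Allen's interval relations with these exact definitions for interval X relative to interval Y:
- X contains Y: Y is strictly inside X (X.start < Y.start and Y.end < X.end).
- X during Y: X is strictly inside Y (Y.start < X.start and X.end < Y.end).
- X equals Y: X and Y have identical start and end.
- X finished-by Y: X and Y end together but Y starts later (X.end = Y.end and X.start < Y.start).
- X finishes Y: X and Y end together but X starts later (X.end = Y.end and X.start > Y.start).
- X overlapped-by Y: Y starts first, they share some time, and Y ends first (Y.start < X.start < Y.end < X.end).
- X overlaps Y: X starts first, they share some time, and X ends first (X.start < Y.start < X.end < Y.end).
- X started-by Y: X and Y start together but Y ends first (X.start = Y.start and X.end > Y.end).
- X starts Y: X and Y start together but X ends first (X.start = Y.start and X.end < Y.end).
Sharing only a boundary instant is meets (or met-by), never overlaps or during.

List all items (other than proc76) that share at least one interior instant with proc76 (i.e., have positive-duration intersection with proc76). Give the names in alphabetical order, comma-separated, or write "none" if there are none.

proc70, proc74, proc75, proc79

Target proc76 = [09:05, 10:50].
proc70 [10:20, 16:05] → overlapped-by → yes.
proc71 [19:00, 20:45] → after → no.
proc72 [16:05, 17:55] → after → no.
proc73 [11:30, 16:55] → after → no.
proc74 [09:05, 12:50] → started-by → yes.
proc75 [09:05, 15:35] → started-by → yes.
proc77 [13:00, 17:00] → after → no.
proc78 [15:45, 16:50] → after → no.
proc79 [06:05, 12:10] → contains → yes.
Result: proc70, proc74, proc75, proc79.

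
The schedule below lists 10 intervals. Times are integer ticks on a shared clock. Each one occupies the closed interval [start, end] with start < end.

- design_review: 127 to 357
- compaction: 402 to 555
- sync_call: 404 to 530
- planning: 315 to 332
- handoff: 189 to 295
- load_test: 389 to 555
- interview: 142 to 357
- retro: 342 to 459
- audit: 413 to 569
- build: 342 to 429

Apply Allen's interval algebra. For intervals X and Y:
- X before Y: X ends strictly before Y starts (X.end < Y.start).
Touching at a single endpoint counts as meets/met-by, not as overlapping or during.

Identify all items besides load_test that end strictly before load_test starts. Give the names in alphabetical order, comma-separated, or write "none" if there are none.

Target load_test = [389, 555].
audit [413, 569] → overlapped-by → no.
build [342, 429] → overlaps → no.
compaction [402, 555] → finishes → no.
design_review [127, 357] → before → yes.
handoff [189, 295] → before → yes.
interview [142, 357] → before → yes.
planning [315, 332] → before → yes.
retro [342, 459] → overlaps → no.
sync_call [404, 530] → during → no.
Result: design_review, handoff, interview, planning.

design_review, handoff, interview, planning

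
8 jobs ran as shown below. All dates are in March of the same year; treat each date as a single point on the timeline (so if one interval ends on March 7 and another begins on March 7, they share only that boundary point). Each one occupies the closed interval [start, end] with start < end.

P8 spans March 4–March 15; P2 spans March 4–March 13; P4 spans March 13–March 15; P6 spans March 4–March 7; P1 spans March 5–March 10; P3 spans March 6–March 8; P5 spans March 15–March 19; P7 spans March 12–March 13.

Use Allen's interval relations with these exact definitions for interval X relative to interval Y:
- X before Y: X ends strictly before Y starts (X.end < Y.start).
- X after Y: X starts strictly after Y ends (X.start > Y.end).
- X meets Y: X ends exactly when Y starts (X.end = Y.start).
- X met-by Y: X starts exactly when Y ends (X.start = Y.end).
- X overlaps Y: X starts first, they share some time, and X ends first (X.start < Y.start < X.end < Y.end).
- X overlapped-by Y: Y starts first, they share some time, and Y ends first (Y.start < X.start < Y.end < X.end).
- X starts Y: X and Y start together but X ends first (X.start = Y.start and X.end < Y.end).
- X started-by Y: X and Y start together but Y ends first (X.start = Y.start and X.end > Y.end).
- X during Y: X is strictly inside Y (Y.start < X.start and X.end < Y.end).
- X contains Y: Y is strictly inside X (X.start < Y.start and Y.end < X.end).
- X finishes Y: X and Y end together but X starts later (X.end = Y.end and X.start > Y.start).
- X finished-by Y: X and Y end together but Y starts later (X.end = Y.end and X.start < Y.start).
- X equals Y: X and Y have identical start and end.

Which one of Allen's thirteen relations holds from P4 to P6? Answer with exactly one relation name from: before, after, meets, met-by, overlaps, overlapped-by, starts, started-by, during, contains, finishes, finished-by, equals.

P4 = [March 13, March 15]; P6 = [March 4, March 7].
Compare endpoints: P4.start > P6.start, P4.start > P6.end, P4.end > P6.start, P4.end > P6.end.
That pattern is 'after'.

after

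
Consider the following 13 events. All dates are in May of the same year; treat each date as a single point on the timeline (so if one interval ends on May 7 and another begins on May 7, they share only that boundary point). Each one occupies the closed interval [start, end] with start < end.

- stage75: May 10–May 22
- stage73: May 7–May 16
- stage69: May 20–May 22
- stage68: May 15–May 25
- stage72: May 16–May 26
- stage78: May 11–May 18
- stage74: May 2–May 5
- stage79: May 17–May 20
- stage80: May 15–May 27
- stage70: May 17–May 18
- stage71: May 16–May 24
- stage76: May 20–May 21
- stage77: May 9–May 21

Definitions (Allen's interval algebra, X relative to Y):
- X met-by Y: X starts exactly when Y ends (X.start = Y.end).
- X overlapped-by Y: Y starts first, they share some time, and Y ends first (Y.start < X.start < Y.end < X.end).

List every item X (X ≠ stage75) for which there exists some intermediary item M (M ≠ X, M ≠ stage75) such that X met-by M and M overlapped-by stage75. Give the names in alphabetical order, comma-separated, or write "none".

none

Target stage75 = [May 10, May 22].
Intermediaries M with M overlapped-by stage75: stage68, stage71, stage72, stage80.
Via stage68 — items with X met-by stage68: none.
Via stage71 — items with X met-by stage71: none.
Via stage72 — items with X met-by stage72: none.
Via stage80 — items with X met-by stage80: none.
Union: none.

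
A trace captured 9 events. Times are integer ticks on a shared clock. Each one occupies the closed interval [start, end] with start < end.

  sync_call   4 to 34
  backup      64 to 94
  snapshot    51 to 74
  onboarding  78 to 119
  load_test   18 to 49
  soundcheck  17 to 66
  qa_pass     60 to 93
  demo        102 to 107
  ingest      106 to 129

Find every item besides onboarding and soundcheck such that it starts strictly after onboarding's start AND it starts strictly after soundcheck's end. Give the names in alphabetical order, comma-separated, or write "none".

Conditions: its start is strictly after onboarding's start (X.start > 78) AND its start is strictly after soundcheck's end (X.start > 66).
backup: start 64 > 78? ✗; start 64 > 66? ✗ → no.
demo: start 102 > 78? ✓; start 102 > 66? ✓ → yes.
ingest: start 106 > 78? ✓; start 106 > 66? ✓ → yes.
load_test: start 18 > 78? ✗; start 18 > 66? ✗ → no.
qa_pass: start 60 > 78? ✗; start 60 > 66? ✗ → no.
snapshot: start 51 > 78? ✗; start 51 > 66? ✗ → no.
sync_call: start 4 > 78? ✗; start 4 > 66? ✗ → no.
Result: demo, ingest.

demo, ingest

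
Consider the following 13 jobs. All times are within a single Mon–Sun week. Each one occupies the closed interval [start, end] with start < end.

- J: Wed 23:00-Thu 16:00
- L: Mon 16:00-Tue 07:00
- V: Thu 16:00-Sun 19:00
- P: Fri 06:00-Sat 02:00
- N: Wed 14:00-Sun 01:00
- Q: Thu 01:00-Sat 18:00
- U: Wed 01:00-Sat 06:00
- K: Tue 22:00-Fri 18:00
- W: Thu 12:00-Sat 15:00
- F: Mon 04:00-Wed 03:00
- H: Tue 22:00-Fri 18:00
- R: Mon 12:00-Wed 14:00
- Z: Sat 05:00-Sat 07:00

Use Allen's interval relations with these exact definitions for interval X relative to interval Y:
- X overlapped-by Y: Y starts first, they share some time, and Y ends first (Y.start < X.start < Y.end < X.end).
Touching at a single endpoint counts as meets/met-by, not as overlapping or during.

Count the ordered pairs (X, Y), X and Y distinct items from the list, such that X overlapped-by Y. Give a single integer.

29

Checking all 156 ordered pairs for relation 'overlapped-by'; matching pairs in alphabetical order:
(H, F): H overlapped-by F ✓
(H, R): H overlapped-by R ✓
(K, F): K overlapped-by F ✓
(K, R): K overlapped-by R ✓
(N, H): N overlapped-by H ✓
(N, K): N overlapped-by K ✓
(N, U): N overlapped-by U ✓
(P, H): P overlapped-by H ✓
(P, K): P overlapped-by K ✓
(Q, H): Q overlapped-by H ✓
(Q, J): Q overlapped-by J ✓
(Q, K): Q overlapped-by K ✓
(Q, U): Q overlapped-by U ✓
(R, F): R overlapped-by F ✓
(U, F): U overlapped-by F ✓
(U, H): U overlapped-by H ✓
(U, K): U overlapped-by K ✓
(U, R): U overlapped-by R ✓
(V, H): V overlapped-by H ✓
(V, K): V overlapped-by K ✓
(V, N): V overlapped-by N ✓
(V, Q): V overlapped-by Q ✓
(V, U): V overlapped-by U ✓
(V, W): V overlapped-by W ✓
... plus 5 further pairs not listed.
Count: 29.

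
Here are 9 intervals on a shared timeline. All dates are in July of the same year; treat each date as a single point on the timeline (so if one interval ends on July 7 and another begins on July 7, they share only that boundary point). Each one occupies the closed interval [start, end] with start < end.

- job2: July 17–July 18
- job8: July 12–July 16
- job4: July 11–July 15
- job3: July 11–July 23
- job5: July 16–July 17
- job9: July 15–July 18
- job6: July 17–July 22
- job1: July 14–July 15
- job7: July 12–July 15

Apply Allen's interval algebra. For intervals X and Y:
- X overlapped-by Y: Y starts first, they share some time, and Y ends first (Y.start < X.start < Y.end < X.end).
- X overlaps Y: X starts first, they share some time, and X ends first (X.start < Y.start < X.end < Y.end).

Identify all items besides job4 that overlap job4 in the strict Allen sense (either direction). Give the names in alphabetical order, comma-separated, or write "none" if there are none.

job8

Target job4 = [July 11, July 15].
job1 [July 14, July 15] → finishes → no.
job2 [July 17, July 18] → after → no.
job3 [July 11, July 23] → started-by → no.
job5 [July 16, July 17] → after → no.
job6 [July 17, July 22] → after → no.
job7 [July 12, July 15] → finishes → no.
job8 [July 12, July 16] → overlapped-by → yes.
job9 [July 15, July 18] → met-by → no.
Result: job8.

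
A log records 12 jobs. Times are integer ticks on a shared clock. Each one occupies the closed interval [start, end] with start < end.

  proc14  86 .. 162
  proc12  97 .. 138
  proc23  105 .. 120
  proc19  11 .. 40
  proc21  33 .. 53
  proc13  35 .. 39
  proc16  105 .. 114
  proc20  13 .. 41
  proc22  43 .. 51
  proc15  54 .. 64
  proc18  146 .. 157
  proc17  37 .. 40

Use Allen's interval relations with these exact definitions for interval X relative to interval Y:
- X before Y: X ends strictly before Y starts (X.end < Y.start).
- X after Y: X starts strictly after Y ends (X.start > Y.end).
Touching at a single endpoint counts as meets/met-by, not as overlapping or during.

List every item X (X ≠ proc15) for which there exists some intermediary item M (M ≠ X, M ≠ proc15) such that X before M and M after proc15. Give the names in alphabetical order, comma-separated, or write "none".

Target proc15 = [54, 64].
Intermediaries M with M after proc15: proc12, proc14, proc16, proc18, proc23.
Via proc12 — items with X before proc12: proc13, proc17, proc19, proc20, proc21, proc22.
Via proc14 — items with X before proc14: proc13, proc17, proc19, proc20, proc21, proc22.
Via proc16 — items with X before proc16: proc13, proc17, proc19, proc20, proc21, proc22.
Via proc18 — items with X before proc18: proc12, proc13, proc16, proc17, proc19, proc20, proc21, proc22, proc23.
Via proc23 — items with X before proc23: proc13, proc17, proc19, proc20, proc21, proc22.
Union: proc12, proc13, proc16, proc17, proc19, proc20, proc21, proc22, proc23.

proc12, proc13, proc16, proc17, proc19, proc20, proc21, proc22, proc23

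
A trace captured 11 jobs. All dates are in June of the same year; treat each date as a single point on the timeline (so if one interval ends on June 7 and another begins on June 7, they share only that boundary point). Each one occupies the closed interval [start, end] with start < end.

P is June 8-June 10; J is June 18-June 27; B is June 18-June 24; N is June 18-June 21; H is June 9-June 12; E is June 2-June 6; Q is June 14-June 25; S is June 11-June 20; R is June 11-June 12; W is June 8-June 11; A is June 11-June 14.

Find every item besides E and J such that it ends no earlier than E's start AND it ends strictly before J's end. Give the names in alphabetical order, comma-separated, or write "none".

A, B, H, N, P, Q, R, S, W

Conditions: its end is no earlier than E's start (X.end >= June 2) AND its end is strictly before J's end (X.end < June 27).
A: end June 14 >= June 2? ✓; end June 14 < June 27? ✓ → yes.
B: end June 24 >= June 2? ✓; end June 24 < June 27? ✓ → yes.
H: end June 12 >= June 2? ✓; end June 12 < June 27? ✓ → yes.
N: end June 21 >= June 2? ✓; end June 21 < June 27? ✓ → yes.
P: end June 10 >= June 2? ✓; end June 10 < June 27? ✓ → yes.
Q: end June 25 >= June 2? ✓; end June 25 < June 27? ✓ → yes.
R: end June 12 >= June 2? ✓; end June 12 < June 27? ✓ → yes.
S: end June 20 >= June 2? ✓; end June 20 < June 27? ✓ → yes.
W: end June 11 >= June 2? ✓; end June 11 < June 27? ✓ → yes.
Result: A, B, H, N, P, Q, R, S, W.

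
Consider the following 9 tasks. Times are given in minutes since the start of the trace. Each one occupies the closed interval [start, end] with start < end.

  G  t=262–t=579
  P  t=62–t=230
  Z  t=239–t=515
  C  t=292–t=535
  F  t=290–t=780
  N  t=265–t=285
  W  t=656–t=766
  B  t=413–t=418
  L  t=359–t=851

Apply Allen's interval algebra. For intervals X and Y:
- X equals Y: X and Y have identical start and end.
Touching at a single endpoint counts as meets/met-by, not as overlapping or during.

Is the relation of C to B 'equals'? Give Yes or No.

No

C = [t=292, t=535], B = [t=413, t=418].
Actual relation of C to B: contains.
Asked whether 'equals' holds → No.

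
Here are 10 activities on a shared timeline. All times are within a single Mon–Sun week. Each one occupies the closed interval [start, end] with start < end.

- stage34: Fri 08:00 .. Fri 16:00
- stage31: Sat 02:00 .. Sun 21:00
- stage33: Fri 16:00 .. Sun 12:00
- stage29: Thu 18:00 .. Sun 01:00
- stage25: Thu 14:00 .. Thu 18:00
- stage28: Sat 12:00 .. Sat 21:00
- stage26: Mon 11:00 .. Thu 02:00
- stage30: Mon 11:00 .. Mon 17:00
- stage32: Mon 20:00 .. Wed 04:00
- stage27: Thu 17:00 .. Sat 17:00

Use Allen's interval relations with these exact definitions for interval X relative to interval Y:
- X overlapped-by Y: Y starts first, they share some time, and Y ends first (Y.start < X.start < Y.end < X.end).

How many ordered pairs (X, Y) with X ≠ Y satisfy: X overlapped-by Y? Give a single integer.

8

Checking all 90 ordered pairs for relation 'overlapped-by'; matching pairs in alphabetical order:
(stage27, stage25): stage27 overlapped-by stage25 ✓
(stage28, stage27): stage28 overlapped-by stage27 ✓
(stage29, stage27): stage29 overlapped-by stage27 ✓
(stage31, stage27): stage31 overlapped-by stage27 ✓
(stage31, stage29): stage31 overlapped-by stage29 ✓
(stage31, stage33): stage31 overlapped-by stage33 ✓
(stage33, stage27): stage33 overlapped-by stage27 ✓
(stage33, stage29): stage33 overlapped-by stage29 ✓
Count: 8.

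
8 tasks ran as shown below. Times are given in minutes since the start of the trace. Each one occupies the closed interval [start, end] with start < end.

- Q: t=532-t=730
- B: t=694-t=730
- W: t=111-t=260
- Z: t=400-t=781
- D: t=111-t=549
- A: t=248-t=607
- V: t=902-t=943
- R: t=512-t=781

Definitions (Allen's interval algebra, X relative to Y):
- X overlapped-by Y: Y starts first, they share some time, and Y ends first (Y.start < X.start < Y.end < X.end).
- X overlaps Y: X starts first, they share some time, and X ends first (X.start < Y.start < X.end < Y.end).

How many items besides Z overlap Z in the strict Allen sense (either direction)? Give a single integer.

2

Target Z = [t=400, t=781].
A [t=248, t=607] → overlaps → counts.
B [t=694, t=730] → during → no.
D [t=111, t=549] → overlaps → counts.
Q [t=532, t=730] → during → no.
R [t=512, t=781] → finishes → no.
V [t=902, t=943] → after → no.
W [t=111, t=260] → before → no.
Total: 2.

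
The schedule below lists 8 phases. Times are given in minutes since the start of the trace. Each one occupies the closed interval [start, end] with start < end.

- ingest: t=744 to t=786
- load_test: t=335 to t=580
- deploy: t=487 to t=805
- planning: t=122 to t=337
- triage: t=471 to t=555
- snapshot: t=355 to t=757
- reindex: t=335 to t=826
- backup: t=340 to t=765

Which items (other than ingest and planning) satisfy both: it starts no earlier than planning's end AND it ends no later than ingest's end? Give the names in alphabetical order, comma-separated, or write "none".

backup, snapshot, triage

Conditions: its start is no earlier than planning's end (X.start >= t=337) AND its end is no later than ingest's end (X.end <= t=786).
backup: start t=340 >= t=337? ✓; end t=765 <= t=786? ✓ → yes.
deploy: start t=487 >= t=337? ✓; end t=805 <= t=786? ✗ → no.
load_test: start t=335 >= t=337? ✗; end t=580 <= t=786? ✓ → no.
reindex: start t=335 >= t=337? ✗; end t=826 <= t=786? ✗ → no.
snapshot: start t=355 >= t=337? ✓; end t=757 <= t=786? ✓ → yes.
triage: start t=471 >= t=337? ✓; end t=555 <= t=786? ✓ → yes.
Result: backup, snapshot, triage.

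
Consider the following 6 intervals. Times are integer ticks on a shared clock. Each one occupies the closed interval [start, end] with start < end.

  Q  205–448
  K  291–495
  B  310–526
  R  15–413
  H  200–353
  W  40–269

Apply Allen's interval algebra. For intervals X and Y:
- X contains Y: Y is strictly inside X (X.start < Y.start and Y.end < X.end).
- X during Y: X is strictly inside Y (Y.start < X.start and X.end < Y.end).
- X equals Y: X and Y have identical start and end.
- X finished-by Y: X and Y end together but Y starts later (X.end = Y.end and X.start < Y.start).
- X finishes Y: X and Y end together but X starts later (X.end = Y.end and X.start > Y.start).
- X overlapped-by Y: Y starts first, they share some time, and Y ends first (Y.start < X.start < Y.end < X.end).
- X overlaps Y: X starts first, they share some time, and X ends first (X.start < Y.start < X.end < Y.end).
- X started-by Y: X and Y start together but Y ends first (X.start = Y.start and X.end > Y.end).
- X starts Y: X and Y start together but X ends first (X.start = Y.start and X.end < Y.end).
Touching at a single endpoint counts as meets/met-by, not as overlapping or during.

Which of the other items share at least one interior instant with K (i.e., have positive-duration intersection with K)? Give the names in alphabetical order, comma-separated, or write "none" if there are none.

Target K = [291, 495].
B [310, 526] → overlapped-by → yes.
H [200, 353] → overlaps → yes.
Q [205, 448] → overlaps → yes.
R [15, 413] → overlaps → yes.
W [40, 269] → before → no.
Result: B, H, Q, R.

B, H, Q, R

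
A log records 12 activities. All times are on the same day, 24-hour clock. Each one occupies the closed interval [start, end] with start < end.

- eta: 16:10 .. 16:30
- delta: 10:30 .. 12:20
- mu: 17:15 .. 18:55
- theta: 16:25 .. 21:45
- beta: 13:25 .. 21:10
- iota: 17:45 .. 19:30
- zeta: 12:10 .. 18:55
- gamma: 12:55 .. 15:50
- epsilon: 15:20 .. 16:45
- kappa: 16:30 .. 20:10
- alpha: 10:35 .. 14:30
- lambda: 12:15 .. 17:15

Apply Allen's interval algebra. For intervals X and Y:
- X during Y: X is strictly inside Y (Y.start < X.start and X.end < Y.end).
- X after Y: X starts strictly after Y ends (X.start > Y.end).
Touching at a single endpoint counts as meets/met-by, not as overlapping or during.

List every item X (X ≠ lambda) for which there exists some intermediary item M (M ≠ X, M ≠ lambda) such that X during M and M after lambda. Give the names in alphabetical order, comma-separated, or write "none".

none

Target lambda = [12:15, 17:15].
Intermediaries M with M after lambda: iota.
Via iota — items with X during iota: none.
Union: none.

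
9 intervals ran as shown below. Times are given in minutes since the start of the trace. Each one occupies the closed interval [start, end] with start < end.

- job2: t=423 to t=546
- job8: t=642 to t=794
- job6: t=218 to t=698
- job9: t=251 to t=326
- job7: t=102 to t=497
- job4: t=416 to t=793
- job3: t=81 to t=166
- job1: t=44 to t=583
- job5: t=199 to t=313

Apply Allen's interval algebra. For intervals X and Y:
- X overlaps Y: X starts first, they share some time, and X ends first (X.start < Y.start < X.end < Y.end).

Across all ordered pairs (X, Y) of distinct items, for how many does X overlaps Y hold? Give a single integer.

Checking all 72 ordered pairs for relation 'overlaps'; matching pairs in alphabetical order:
(job1, job4): job1 overlaps job4 ✓
(job1, job6): job1 overlaps job6 ✓
(job3, job7): job3 overlaps job7 ✓
(job4, job8): job4 overlaps job8 ✓
(job5, job6): job5 overlaps job6 ✓
(job5, job9): job5 overlaps job9 ✓
(job6, job4): job6 overlaps job4 ✓
(job6, job8): job6 overlaps job8 ✓
(job7, job2): job7 overlaps job2 ✓
(job7, job4): job7 overlaps job4 ✓
(job7, job6): job7 overlaps job6 ✓
Count: 11.

11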